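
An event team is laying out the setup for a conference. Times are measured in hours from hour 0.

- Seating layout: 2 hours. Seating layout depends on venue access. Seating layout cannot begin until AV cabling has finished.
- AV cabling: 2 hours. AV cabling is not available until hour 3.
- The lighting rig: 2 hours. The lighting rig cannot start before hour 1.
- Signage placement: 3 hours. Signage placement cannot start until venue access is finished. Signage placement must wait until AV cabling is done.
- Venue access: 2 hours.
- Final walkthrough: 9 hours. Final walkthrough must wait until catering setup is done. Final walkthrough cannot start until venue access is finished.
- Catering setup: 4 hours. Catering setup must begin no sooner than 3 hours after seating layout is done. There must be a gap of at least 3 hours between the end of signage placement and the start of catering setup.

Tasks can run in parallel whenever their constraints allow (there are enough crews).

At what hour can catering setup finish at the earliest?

15

AV cabling waits on its own release at hour 3, so it starts at hour 3 and finishes at 3 + 2 = hour 5.
Venue access has no prerequisites, so it starts at hour 0 and finishes at hour 2.
Signage placement needs all of venue access (finishes hour 2); AV cabling (finishes hour 5). That puts its earliest start at hour 5; it finishes at 5 + 3 = hour 8.
For seating layout: venue access (finishes hour 2); AV cabling (finishes hour 5). Taking the maximum gives a start of hour 5, and it finishes at 5 + 2 = hour 7.
Catering setup has to wait for seating layout (finishes hour 7, plus 3-hour gap → hour 10); signage placement (finishes hour 8, plus 3-hour gap → hour 11). The latest of these is hour 11, so catering setup runs hour 11 to 11 + 4 = hour 15.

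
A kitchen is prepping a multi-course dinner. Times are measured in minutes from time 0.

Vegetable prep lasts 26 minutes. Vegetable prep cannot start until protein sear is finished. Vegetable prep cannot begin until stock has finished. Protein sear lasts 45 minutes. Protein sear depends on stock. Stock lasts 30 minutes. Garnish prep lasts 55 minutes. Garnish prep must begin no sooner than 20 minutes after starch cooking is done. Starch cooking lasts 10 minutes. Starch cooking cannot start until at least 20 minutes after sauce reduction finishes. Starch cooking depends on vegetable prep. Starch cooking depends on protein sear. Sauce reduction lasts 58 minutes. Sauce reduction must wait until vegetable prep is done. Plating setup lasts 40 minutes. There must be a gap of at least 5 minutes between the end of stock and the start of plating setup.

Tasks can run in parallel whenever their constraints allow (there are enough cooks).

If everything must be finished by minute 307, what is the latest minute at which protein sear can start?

To finish by minute 307, garnish prep (duration 55) must start no later than minute 252.
Starch cooking feeds into garnish prep (must start by minute 252, minus 20-minute gap → minute 232); so starch cooking must finish by minute 232 and therefore start by minute 222.
Since starch cooking (must start by minute 222, minus 20-minute gap → minute 202) depends on it, sauce reduction must finish by minute 202. Backing off its 58-minute duration gives a latest start of minute 144.
Vegetable prep feeds sauce reduction (must start by minute 144); starch cooking (must start by minute 222). Taking the minimum, vegetable prep must finish by minute 144 and start by 144 − 26 = minute 118.
Protein sear must finish in time for vegetable prep (must start by minute 118); starch cooking (must start by minute 222). The tightest is minute 118, so protein sear must start by 118 − 45 = minute 73.

73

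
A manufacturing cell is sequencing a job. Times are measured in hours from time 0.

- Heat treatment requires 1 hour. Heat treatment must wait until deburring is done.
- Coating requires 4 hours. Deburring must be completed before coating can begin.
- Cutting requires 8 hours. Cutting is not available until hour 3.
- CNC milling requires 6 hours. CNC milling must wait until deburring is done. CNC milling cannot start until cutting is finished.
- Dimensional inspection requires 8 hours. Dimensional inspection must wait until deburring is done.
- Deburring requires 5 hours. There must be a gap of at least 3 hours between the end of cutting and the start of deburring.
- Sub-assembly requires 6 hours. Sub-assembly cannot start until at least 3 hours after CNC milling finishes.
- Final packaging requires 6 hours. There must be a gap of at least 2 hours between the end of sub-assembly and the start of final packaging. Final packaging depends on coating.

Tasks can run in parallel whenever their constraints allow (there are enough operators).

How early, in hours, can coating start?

Cutting cannot begin until its own release at hour 3. It runs from hour 3 to 3 + 8 = hour 11.
Deburring cannot begin until cutting (finishes hour 11, plus 3-hour gap → hour 14). It runs from hour 14 to 14 + 5 = hour 19.
Coating waits on deburring (finishes hour 19), so the earliest it can start is hour 19.

19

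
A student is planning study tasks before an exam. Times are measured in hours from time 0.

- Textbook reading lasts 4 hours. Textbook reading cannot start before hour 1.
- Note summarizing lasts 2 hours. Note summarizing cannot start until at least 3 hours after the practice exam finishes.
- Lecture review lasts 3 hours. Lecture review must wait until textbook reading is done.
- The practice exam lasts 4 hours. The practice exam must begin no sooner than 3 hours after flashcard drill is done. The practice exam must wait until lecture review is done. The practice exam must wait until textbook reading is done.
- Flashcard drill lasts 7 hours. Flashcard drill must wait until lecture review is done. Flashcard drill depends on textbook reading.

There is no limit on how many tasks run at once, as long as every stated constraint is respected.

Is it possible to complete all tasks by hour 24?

After its own release at hour 1, textbook reading can start at hour 1 and finishes at hour 5.
Lecture review waits on textbook reading (finishes hour 5), so it starts at hour 5 and finishes at 5 + 3 = hour 8.
Flashcard drill has to wait for lecture review (finishes hour 8); textbook reading (finishes hour 5). The latest of these is hour 8, so flashcard drill runs hour 8 to 8 + 7 = hour 15.
The practice exam needs all of flashcard drill (finishes hour 15, plus 3-hour gap → hour 18); lecture review (finishes hour 8); textbook reading (finishes hour 5). That puts its earliest start at hour 18; it finishes at 18 + 4 = hour 22.
Note summarizing cannot begin until the practice exam (finishes hour 22, plus 3-hour gap → hour 25). It runs from hour 25 to 25 + 2 = hour 27.
The earliest everything can be done is hour 27, which is after the deadline of 24, so it is not possible.

No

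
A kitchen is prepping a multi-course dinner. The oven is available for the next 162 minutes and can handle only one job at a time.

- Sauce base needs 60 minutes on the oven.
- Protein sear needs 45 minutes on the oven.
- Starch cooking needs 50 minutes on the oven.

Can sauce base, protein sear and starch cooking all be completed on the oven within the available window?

Running back to back, the jobs need 60 + 45 + 50 = 155 minutes on the oven.
Since 155 ≤ 162, they fit within the window.

Yes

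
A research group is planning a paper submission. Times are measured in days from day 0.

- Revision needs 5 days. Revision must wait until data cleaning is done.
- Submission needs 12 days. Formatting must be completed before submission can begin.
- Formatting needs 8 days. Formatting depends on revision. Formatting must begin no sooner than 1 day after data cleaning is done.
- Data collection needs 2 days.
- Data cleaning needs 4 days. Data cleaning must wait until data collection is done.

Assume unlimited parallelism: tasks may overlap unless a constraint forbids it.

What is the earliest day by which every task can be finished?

Data collection can start immediately at day 0; it finishes at day 2.
Data cleaning cannot begin until data collection (finishes day 2). It runs from day 2 to 2 + 4 = day 6.
After data cleaning (finishes day 6), revision can start at day 6 and finishes at day 11.
Formatting has to wait for revision (finishes day 11); data cleaning (finishes day 6, plus 1-day gap → day 7). The latest of these is day 11, so formatting runs day 11 to 11 + 8 = day 19.
After formatting (finishes day 19), submission can start at day 19 and finishes at day 31.
All tasks are finished once the last one completes. Finish times: Data collection at 2, Data cleaning at 6, Revision at 11, Formatting at 19, Submission at 31. The latest is day 31.

31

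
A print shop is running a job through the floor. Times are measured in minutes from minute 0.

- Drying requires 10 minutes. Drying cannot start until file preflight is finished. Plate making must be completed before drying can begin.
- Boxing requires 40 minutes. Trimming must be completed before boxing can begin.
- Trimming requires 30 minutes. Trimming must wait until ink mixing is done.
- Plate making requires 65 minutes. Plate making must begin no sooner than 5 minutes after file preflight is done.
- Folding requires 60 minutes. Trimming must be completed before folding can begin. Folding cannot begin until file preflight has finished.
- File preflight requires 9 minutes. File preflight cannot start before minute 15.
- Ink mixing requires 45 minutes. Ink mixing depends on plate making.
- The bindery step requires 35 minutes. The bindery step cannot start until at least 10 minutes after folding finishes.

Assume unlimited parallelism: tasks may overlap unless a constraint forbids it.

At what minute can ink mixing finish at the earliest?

File preflight cannot begin until its own release at minute 15. It runs from minute 15 to 15 + 9 = minute 24.
Plate making waits on file preflight (finishes minute 24, plus 5-minute gap → minute 29), so it starts at minute 29 and finishes at 29 + 65 = minute 94.
Ink mixing cannot begin until plate making (finishes minute 94). It runs from minute 94 to 94 + 45 = minute 139.

139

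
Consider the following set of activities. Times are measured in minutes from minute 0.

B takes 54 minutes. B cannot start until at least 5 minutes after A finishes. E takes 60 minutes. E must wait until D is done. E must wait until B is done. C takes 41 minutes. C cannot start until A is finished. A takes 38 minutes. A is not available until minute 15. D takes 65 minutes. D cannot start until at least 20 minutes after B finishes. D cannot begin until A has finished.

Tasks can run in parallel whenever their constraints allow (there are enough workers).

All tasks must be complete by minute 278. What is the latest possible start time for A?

36

To finish by minute 278, E (duration 60) must start no later than minute 218.
D has to be done before E (must start by minute 218). That means finishing by minute 218, i.e. starting by 218 − 65 = minute 153.
B must finish in time for D (must start by minute 153, minus 20-minute gap → minute 133); E (must start by minute 218). The tightest is minute 133, so B must start by 133 − 54 = minute 79.
C must finish by minute 278; it takes 41 minutes, so it must start by 278 − 41 = minute 237.
A has several dependents: B (must start by minute 79, minus 5-minute gap → minute 74); C (must start by minute 237); D (must start by minute 153). The earliest of those limits is minute 74, so A must start by 74 − 38 = minute 36.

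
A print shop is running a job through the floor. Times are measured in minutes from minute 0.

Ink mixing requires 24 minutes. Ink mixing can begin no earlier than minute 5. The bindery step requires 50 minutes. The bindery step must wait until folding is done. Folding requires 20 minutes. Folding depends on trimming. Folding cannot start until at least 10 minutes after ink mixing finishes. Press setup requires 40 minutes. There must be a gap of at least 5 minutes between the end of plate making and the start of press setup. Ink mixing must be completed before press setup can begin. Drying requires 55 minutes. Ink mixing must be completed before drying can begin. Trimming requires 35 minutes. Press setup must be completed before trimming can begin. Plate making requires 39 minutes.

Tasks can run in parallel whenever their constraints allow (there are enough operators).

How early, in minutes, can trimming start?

84

After its own release at minute 5, ink mixing can start at minute 5 and finishes at minute 29.
Plate making can start immediately at minute 0; it finishes at minute 39.
Press setup has to wait for plate making (finishes minute 39, plus 5-minute gap → minute 44); ink mixing (finishes minute 29). The latest of these is minute 44, so press setup runs minute 44 to 44 + 40 = minute 84.
Trimming waits on press setup (finishes minute 84), so the earliest it can start is minute 84.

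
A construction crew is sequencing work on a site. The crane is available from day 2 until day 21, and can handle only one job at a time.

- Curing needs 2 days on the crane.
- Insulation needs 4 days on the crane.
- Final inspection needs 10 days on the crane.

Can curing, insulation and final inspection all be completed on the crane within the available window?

The crane window is 21 − 2 = 19 days.
Running back to back, the jobs need 2 + 4 + 10 = 16 days on the crane.
Since 16 ≤ 19, they fit within the window.

Yes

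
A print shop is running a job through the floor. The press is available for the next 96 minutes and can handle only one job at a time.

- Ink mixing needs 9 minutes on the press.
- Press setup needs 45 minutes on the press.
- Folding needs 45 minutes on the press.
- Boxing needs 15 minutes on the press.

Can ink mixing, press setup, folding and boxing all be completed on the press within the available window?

No

Running back to back, the jobs need 9 + 45 + 45 + 15 = 114 minutes on the press.
Since 114 > 96, they cannot all fit.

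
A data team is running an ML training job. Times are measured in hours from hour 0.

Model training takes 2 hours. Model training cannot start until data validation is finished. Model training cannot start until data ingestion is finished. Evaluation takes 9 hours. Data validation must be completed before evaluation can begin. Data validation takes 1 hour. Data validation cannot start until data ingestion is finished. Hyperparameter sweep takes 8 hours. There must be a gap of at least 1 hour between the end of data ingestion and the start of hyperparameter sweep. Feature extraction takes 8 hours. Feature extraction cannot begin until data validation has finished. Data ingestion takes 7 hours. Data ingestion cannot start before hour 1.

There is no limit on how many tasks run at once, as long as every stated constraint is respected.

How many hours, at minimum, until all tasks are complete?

After its own release at hour 1, data ingestion can start at hour 1 and finishes at hour 8.
Hyperparameter sweep cannot begin until data ingestion (finishes hour 8, plus 1-hour gap → hour 9). It runs from hour 9 to 9 + 8 = hour 17.
Data validation cannot begin until data ingestion (finishes hour 8). It runs from hour 8 to 8 + 1 = hour 9.
Evaluation waits on data validation (finishes hour 9), so it starts at hour 9 and finishes at 9 + 9 = hour 18.
Model training has to wait for data validation (finishes hour 9); data ingestion (finishes hour 8). The latest of these is hour 9, so model training runs hour 9 to 9 + 2 = hour 11.
Feature extraction cannot begin until data validation (finishes hour 9). It runs from hour 9 to 9 + 8 = hour 17.
All tasks are finished once the last one completes. Finish times: Data ingestion at 8, Data validation at 9, Feature extraction at 17, Hyperparameter sweep at 17, Model training at 11, Evaluation at 18. The latest is hour 18.

18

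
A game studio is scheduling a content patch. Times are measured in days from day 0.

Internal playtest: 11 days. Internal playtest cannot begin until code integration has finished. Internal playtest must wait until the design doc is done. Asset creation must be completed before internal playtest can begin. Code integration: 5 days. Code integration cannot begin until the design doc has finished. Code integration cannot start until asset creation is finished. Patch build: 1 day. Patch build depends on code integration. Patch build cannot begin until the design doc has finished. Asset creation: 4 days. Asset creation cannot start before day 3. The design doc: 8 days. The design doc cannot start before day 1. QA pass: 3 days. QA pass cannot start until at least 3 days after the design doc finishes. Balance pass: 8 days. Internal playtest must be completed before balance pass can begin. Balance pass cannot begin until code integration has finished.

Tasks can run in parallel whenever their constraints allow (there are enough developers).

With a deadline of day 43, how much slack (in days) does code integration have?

Asset creation cannot begin until its own release at day 3. It runs from day 3 to 3 + 4 = day 7.
After its own release at day 1, the design doc can start at day 1 and finishes at day 9.
Code integration cannot start until the design doc (finishes day 9); asset creation (finishes day 7). The controlling bound is day 9, so code integration finishes at 9 + 5 = day 14.

Working backward from the deadline:
Balance pass has no dependents, so it just needs to finish by day 43. Starting by 43 − 8 = day 35 achieves that.
Since balance pass (must start by day 35) depends on it, internal playtest must finish by day 35. Backing off its 11-day duration gives a latest start of day 24.
Nothing follows patch build; the deadline of day 43 is its only limit. It must start by 43 − 1 = day 42.
Code integration must finish in time for internal playtest (must start by day 24); balance pass (must start by day 35); patch build (must start by day 42). The tightest is day 24, so code integration must start by 24 − 5 = day 19.
So code integration can start as early as day 9 and as late as day 19, giving 19 − 9 = 10 days of slack.

10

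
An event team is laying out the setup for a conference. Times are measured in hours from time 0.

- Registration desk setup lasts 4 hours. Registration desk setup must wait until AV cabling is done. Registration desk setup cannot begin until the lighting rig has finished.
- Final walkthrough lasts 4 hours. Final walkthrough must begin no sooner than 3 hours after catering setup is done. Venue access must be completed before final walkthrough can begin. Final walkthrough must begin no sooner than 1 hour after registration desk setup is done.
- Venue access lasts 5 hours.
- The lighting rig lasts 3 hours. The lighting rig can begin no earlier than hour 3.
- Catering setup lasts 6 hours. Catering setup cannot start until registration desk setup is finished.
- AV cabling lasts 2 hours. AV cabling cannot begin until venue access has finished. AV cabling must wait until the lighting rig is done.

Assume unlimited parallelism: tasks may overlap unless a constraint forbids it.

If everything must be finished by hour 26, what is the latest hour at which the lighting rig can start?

4

To finish by hour 26, final walkthrough (duration 4) must start no later than hour 22.
Catering setup must finish before final walkthrough (must start by hour 22, minus 3-hour gap → hour 19). With a 6-hour duration, catering setup must start by 19 − 6 = hour 13.
For registration desk setup: catering setup (must start by hour 13); final walkthrough (must start by hour 22, minus 1-hour gap → hour 21). The most restrictive is hour 13; with a 4-hour duration, registration desk setup must start by hour 9.
AV cabling has to be done before registration desk setup (must start by hour 9). That means finishing by hour 9, i.e. starting by 9 − 2 = hour 7.
The lighting rig must finish in time for AV cabling (must start by hour 7); registration desk setup (must start by hour 9). The tightest is hour 7, so the lighting rig must start by 7 − 3 = hour 4.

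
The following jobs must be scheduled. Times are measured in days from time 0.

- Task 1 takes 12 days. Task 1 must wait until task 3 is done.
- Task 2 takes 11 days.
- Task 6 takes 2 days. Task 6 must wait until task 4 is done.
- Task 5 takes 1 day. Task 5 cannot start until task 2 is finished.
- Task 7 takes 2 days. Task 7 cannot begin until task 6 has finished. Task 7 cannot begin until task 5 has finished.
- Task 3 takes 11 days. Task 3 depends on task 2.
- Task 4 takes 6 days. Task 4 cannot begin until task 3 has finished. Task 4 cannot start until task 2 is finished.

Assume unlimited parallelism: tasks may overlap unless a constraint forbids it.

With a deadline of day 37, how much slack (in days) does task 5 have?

Nothing blocks task 2, so it runs from day 0 to day 11.
Task 5 cannot begin until task 2 (finishes day 11). It runs from day 11 to 11 + 1 = day 12.

Working backward from the deadline:
To finish by day 37, task 7 (duration 2) must start no later than day 35.
Since task 7 (must start by day 35) depends on it, task 5 must finish by day 35. Backing off its 1-day duration gives a latest start of day 34.
So task 5 can start as early as day 11 and as late as day 34, giving 34 − 11 = 23 days of slack.

23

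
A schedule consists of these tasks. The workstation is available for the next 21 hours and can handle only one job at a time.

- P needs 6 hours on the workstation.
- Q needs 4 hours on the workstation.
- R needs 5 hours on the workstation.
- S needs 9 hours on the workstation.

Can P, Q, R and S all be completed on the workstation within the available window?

No

Running back to back, the jobs need 6 + 4 + 5 + 9 = 24 hours on the workstation.
Since 24 > 21, they cannot all fit.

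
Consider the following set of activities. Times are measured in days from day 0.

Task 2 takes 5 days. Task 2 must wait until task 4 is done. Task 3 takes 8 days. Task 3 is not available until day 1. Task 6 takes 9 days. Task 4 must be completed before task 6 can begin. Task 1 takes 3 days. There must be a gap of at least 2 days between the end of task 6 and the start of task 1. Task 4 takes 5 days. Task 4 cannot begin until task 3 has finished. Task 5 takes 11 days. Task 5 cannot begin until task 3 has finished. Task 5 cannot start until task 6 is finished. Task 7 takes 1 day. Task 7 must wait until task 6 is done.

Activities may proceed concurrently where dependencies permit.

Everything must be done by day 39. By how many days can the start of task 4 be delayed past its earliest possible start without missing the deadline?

After its own release at day 1, task 3 can start at day 1 and finishes at day 9.
After task 3 (finishes day 9), task 4 can start at day 9 and finishes at day 14.

Working backward from the deadline:
Task 2 must finish by day 39; it takes 5 days, so it must start by 39 − 5 = day 34.
Nothing follows task 1; the deadline of day 39 is its only limit. It must start by 39 − 3 = day 36.
Nothing follows task 5; the deadline of day 39 is its only limit. It must start by 39 − 11 = day 28.
To finish by day 39, task 7 (duration 1) must start no later than day 38.
Task 6 must finish in time for task 1 (must start by day 36, minus 2-day gap → day 34); task 5 (must start by day 28); task 7 (must start by day 38). The tightest is day 28, so task 6 must start by 28 − 9 = day 19.
Task 4 must finish in time for task 2 (must start by day 34); task 6 (must start by day 19). The tightest is day 19, so task 4 must start by 19 − 5 = day 14.
So task 4 can start as early as day 9 and as late as day 14, giving 14 − 9 = 5 days of slack.

5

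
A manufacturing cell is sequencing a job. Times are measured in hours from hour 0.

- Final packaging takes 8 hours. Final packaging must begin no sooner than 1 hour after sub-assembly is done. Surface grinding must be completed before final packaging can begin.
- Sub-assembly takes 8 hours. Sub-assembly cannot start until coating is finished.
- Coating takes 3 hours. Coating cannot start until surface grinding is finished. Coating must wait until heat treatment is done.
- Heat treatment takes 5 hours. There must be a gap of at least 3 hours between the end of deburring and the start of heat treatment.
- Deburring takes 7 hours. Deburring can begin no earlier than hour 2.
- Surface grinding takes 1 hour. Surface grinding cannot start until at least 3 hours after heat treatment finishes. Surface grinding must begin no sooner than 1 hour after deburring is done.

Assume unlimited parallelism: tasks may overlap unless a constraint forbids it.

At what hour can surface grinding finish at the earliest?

Deburring waits on its own release at hour 2, so it starts at hour 2 and finishes at 2 + 7 = hour 9.
After deburring (finishes hour 9, plus 3-hour gap → hour 12), heat treatment can start at hour 12 and finishes at hour 17.
Surface grinding cannot start until heat treatment (finishes hour 17, plus 3-hour gap → hour 20); deburring (finishes hour 9, plus 1-hour gap → hour 10). The controlling bound is hour 20, so surface grinding finishes at 20 + 1 = hour 21.

21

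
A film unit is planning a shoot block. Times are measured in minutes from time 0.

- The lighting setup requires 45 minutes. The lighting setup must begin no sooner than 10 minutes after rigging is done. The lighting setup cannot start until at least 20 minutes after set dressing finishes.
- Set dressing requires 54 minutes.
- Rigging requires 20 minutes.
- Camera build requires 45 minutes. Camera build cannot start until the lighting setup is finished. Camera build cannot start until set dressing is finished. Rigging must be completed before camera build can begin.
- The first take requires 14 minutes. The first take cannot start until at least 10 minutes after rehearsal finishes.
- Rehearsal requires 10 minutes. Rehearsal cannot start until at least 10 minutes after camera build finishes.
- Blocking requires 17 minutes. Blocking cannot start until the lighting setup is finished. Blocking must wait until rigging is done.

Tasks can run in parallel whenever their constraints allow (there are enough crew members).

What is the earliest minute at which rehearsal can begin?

Set dressing has no prerequisites, so it starts at minute 0 and finishes at minute 54.
Rigging has no prerequisites, so it starts at minute 0 and finishes at minute 20.
The lighting setup needs all of rigging (finishes minute 20, plus 10-minute gap → minute 30); set dressing (finishes minute 54, plus 20-minute gap → minute 74). That puts its earliest start at minute 74; it finishes at 74 + 45 = minute 119.
Camera build has to wait for the lighting setup (finishes minute 119); set dressing (finishes minute 54); rigging (finishes minute 20). The latest of these is minute 119, so camera build runs minute 119 to 119 + 45 = minute 164.
Rehearsal waits on camera build (finishes minute 164, plus 10-minute gap → minute 174), so the earliest it can start is minute 174.

174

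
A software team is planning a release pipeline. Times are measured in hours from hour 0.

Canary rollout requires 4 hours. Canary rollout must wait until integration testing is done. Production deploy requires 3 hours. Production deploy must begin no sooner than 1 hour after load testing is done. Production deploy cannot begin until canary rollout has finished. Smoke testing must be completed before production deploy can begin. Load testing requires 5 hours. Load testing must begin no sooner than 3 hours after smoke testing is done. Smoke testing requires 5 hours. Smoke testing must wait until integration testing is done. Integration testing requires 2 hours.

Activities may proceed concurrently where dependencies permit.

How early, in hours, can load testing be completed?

Nothing blocks integration testing, so it runs from hour 0 to hour 2.
Smoke testing waits on integration testing (finishes hour 2), so it starts at hour 2 and finishes at 2 + 5 = hour 7.
Load testing cannot begin until smoke testing (finishes hour 7, plus 3-hour gap → hour 10). It runs from hour 10 to 10 + 5 = hour 15.

15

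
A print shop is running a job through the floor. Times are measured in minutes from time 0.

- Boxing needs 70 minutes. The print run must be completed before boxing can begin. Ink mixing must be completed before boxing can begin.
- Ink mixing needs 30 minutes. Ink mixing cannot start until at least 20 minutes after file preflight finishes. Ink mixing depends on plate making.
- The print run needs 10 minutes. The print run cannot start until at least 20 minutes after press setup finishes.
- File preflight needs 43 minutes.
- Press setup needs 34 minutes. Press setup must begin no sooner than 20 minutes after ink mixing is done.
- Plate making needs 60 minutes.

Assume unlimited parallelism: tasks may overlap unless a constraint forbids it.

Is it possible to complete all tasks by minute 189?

No

Plate making can start immediately at minute 0; it finishes at minute 60.
Nothing blocks file preflight, so it runs from minute 0 to minute 43.
Ink mixing has to wait for file preflight (finishes minute 43, plus 20-minute gap → minute 63); plate making (finishes minute 60). The latest of these is minute 63, so ink mixing runs minute 63 to 63 + 30 = minute 93.
After ink mixing (finishes minute 93, plus 20-minute gap → minute 113), press setup can start at minute 113 and finishes at minute 147.
The print run cannot begin until press setup (finishes minute 147, plus 20-minute gap → minute 167). It runs from minute 167 to 167 + 10 = minute 177.
Boxing needs all of the print run (finishes minute 177); ink mixing (finishes minute 93). That puts its earliest start at minute 177; it finishes at 177 + 70 = minute 247.
The earliest everything can be done is minute 247, which is after the deadline of 189, so it is not possible.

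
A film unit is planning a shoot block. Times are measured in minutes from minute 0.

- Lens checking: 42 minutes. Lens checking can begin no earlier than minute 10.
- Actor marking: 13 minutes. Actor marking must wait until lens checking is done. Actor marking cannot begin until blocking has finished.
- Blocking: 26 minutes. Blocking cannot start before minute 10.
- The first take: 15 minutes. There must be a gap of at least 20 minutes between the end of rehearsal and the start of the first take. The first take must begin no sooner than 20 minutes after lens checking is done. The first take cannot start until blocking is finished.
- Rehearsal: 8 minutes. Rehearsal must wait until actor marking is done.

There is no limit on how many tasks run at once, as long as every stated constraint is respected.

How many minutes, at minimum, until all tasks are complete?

108

Blocking waits on its own release at minute 10, so it starts at minute 10 and finishes at 10 + 26 = minute 36.
Lens checking waits on its own release at minute 10, so it starts at minute 10 and finishes at 10 + 42 = minute 52.
Actor marking has to wait for lens checking (finishes minute 52); blocking (finishes minute 36). The latest of these is minute 52, so actor marking runs minute 52 to 52 + 13 = minute 65.
After actor marking (finishes minute 65), rehearsal can start at minute 65 and finishes at minute 73.
The first take has to wait for rehearsal (finishes minute 73, plus 20-minute gap → minute 93); lens checking (finishes minute 52, plus 20-minute gap → minute 72); blocking (finishes minute 36). The latest of these is minute 93, so the first take runs minute 93 to 93 + 15 = minute 108.
All tasks are finished once the last one completes. Finish times: Lens checking at 52, Blocking at 36, Actor marking at 65, Rehearsal at 73, The first take at 108. The latest is minute 108.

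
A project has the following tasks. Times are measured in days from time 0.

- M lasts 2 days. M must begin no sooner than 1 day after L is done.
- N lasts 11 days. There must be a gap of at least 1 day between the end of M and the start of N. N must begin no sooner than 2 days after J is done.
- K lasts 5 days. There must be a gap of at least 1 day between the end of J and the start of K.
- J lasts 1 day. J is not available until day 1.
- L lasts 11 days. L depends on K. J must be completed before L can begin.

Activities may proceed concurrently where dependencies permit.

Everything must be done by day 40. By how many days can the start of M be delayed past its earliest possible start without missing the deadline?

J waits on its own release at day 1, so it starts at day 1 and finishes at 1 + 1 = day 2.
K waits on J (finishes day 2, plus 1-day gap → day 3), so it starts at day 3 and finishes at 3 + 5 = day 8.
For L: K (finishes day 8); J (finishes day 2). Taking the maximum gives a start of day 8, and it finishes at 8 + 11 = day 19.
After L (finishes day 19, plus 1-day gap → day 20), M can start at day 20 and finishes at day 22.

Working backward from the deadline:
N has no dependents, so it just needs to finish by day 40. Starting by 40 − 11 = day 29 achieves that.
Since N (must start by day 29, minus 1-day gap → day 28) depends on it, M must finish by day 28. Backing off its 2-day duration gives a latest start of day 26.
So M can start as early as day 20 and as late as day 26, giving 26 − 20 = 6 days of slack.

6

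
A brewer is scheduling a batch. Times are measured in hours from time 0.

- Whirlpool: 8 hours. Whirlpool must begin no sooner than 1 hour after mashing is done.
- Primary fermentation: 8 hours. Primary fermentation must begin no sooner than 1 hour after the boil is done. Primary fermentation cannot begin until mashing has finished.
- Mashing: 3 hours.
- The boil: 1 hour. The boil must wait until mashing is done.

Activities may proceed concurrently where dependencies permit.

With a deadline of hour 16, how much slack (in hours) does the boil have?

Nothing blocks mashing, so it runs from hour 0 to hour 3.
The boil cannot begin until mashing (finishes hour 3). It runs from hour 3 to 3 + 1 = hour 4.

Working backward from the deadline:
Primary fermentation has no dependents, so it just needs to finish by hour 16. Starting by 16 − 8 = hour 8 achieves that.
The boil must finish before primary fermentation (must start by hour 8, minus 1-hour gap → hour 7). With a 1-hour duration, the boil must start by 7 − 1 = hour 6.
So the boil can start as early as hour 3 and as late as hour 6, giving 6 − 3 = 3 hours of slack.

3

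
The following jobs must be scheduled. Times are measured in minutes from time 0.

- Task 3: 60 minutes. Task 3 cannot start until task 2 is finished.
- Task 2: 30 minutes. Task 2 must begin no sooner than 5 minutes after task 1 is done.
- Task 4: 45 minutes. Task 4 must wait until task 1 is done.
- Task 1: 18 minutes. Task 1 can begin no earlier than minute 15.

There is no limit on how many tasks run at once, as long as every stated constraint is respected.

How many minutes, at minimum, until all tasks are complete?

128

After its own release at minute 15, task 1 can start at minute 15 and finishes at minute 33.
Task 4 cannot begin until task 1 (finishes minute 33). It runs from minute 33 to 33 + 45 = minute 78.
Task 2 cannot begin until task 1 (finishes minute 33, plus 5-minute gap → minute 38). It runs from minute 38 to 38 + 30 = minute 68.
After task 2 (finishes minute 68), task 3 can start at minute 68 and finishes at minute 128.
All tasks are finished once the last one completes. Finish times: Task 1 at 33, Task 2 at 68, Task 3 at 128, Task 4 at 78. The latest is minute 128.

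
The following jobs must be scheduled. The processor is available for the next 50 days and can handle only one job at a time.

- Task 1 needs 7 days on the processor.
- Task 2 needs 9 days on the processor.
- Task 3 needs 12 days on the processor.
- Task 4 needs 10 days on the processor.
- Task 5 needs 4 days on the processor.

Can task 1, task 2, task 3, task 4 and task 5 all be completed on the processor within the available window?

Running back to back, the jobs need 7 + 9 + 12 + 10 + 4 = 42 days on the processor.
Since 42 ≤ 50, they fit within the window.

Yes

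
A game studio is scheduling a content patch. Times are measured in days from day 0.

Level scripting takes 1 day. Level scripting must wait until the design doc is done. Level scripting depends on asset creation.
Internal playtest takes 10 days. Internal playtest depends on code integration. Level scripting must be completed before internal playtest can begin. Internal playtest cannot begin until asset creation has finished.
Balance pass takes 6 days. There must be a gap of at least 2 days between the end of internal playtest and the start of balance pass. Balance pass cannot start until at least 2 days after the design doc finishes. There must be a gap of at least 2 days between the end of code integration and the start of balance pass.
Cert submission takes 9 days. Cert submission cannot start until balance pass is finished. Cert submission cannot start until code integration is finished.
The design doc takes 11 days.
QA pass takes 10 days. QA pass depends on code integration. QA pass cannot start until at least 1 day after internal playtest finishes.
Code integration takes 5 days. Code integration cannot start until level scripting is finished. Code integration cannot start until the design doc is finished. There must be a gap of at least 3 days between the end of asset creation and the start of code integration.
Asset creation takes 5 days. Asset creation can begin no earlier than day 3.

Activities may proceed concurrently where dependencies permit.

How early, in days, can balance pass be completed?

After its own release at day 3, asset creation can start at day 3 and finishes at day 8.
Nothing blocks the design doc, so it runs from day 0 to day 11.
For level scripting: the design doc (finishes day 11); asset creation (finishes day 8). Taking the maximum gives a start of day 11, and it finishes at 11 + 1 = day 12.
For code integration: level scripting (finishes day 12); the design doc (finishes day 11); asset creation (finishes day 8, plus 3-day gap → day 11). Taking the maximum gives a start of day 12, and it finishes at 12 + 5 = day 17.
Internal playtest has to wait for code integration (finishes day 17); level scripting (finishes day 12); asset creation (finishes day 8). The latest of these is day 17, so internal playtest runs day 17 to 17 + 10 = day 27.
Balance pass has to wait for internal playtest (finishes day 27, plus 2-day gap → day 29); the design doc (finishes day 11, plus 2-day gap → day 13); code integration (finishes day 17, plus 2-day gap → day 19). The latest of these is day 29, so balance pass runs day 29 to 29 + 6 = day 35.

35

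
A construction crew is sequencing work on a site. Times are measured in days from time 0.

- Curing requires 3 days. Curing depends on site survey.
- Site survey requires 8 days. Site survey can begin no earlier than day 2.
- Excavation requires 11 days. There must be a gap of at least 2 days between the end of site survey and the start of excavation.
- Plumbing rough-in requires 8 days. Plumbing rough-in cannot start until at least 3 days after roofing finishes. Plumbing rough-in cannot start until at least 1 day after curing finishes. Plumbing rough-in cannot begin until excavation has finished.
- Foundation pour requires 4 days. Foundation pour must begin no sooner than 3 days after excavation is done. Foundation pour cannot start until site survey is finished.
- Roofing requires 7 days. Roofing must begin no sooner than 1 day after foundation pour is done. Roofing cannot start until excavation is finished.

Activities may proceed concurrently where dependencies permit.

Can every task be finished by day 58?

Site survey waits on its own release at day 2, so it starts at day 2 and finishes at 2 + 8 = day 10.
Curing cannot begin until site survey (finishes day 10). It runs from day 10 to 10 + 3 = day 13.
Excavation cannot begin until site survey (finishes day 10, plus 2-day gap → day 12). It runs from day 12 to 12 + 11 = day 23.
Foundation pour needs all of excavation (finishes day 23, plus 3-day gap → day 26); site survey (finishes day 10). That puts its earliest start at day 26; it finishes at 26 + 4 = day 30.
Roofing needs all of foundation pour (finishes day 30, plus 1-day gap → day 31); excavation (finishes day 23). That puts its earliest start at day 31; it finishes at 31 + 7 = day 38.
For plumbing rough-in: roofing (finishes day 38, plus 3-day gap → day 41); curing (finishes day 13, plus 1-day gap → day 14); excavation (finishes day 23). Taking the maximum gives a start of day 41, and it finishes at 41 + 8 = day 49.
Every task is finished by day 49, which is no later than the deadline of 58, so the schedule is feasible.

Yes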